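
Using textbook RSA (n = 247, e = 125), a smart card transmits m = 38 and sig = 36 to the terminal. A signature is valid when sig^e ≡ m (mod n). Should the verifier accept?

Squares mod 247: sig^1≡36, sig^2≡61, sig^4≡16, sig^8≡9, sig^16≡81, sig^32≡139, sig^64≡55
125 = 64 + 32 + 16 + 8 + 4 + 1, so sig^125 ≡ 55·139·81·9·16·36 ≡ 199 (mod 247)
sig^125 mod 247 = 199, but m = 38.

reject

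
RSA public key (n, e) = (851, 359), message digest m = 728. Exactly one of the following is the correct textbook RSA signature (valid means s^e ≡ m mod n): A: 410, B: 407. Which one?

A

Candidate A: 410^359 mod 851 = 728
  → matches m = 728
Candidate B: 407^359 mod 851 = 777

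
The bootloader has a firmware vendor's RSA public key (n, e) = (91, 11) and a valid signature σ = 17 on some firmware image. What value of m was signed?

75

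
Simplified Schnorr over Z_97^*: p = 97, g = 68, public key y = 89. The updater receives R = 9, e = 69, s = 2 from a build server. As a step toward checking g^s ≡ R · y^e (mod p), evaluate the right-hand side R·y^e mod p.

89^2 = 7921 ≡ 64
89^4 ≡ 64^2 = 4096 ≡ 22
89^8 ≡ 22^2 = 484 ≡ 96
89^16 ≡ 96^2 = 9216 ≡ 1
89^32 ≡ 1^2 = 1
89^64 ≡ 1^2 = 1
69 = 64 + 4 + 1, so 89^69 ≡ 1·22·89 ≡ 18 (mod 97)
R · y^e ≡ 9·18 = 162 ≡ 65 (mod 97)

65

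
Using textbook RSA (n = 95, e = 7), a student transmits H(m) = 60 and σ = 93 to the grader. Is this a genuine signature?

forged

σ^2 ≡ 93^2 = 8649 ≡ 4
σ^4 ≡ 4^2 = 16
7 = 4 + 2 + 1, so σ^7 ≡ 16·4·93 ≡ 62 (mod 95)
The recovered value 62 does not match the digest 60.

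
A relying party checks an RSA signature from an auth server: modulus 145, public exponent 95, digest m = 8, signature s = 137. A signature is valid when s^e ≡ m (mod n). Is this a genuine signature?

s^2 ≡ 137^2 = 18769 ≡ 64
s^4 ≡ 64^2 = 4096 ≡ 36
s^8 ≡ 36^2 = 1296 ≡ 136
s^16 ≡ 136^2 = 18496 ≡ 81
s^32 ≡ 81^2 = 6561 ≡ 36
s^64 ≡ 36^2 = 1296 ≡ 136
95 = 64 + 16 + 8 + 4 + 2 + 1, so s^95 ≡ 136·81·136·36·64·137 ≡ 113 (mod 145)
The recovered value 113 does not match the digest 8.

forged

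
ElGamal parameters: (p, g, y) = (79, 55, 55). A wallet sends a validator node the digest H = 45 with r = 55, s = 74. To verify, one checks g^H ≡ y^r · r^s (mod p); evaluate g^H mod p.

55^2 = 3025 ≡ 23
55^4 ≡ 23^2 = 529 ≡ 55
55^8 ≡ 55^2 = 3025 ≡ 23
55^16 ≡ 23^2 = 529 ≡ 55
55^32 ≡ 55^2 = 3025 ≡ 23
45 = 32 + 8 + 4 + 1, so 55^45 ≡ 23·23·55·55 ≡ 1 (mod 79)

1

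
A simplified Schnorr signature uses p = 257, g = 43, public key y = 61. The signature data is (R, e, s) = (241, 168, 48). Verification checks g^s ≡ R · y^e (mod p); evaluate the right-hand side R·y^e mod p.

129

Squares mod 257: 61^1≡61, 61^2≡123, 61^4≡223, 61^8≡128, 61^16≡193, 61^32≡241, 61^64≡256, 61^128≡1
168 = 128 + 32 + 8, so 61^168 ≡ 1·241·128 ≡ 8 (mod 257)
R · y^e ≡ 241·8 = 1928 ≡ 129 (mod 257)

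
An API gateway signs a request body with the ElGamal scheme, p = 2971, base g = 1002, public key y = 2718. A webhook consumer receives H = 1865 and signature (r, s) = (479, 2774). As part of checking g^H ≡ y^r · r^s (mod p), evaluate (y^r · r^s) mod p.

2718^479 mod 2971 = 1758
479^2774 mod 2971 = 744
y^r · r^s ≡ 1758·744 = 1307952 ≡ 712 (mod 2971)

712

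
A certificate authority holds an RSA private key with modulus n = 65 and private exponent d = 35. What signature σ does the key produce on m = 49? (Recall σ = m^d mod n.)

4

m^2 ≡ 49^2 = 2401 ≡ 61
m^4 ≡ 61^2 = 3721 ≡ 16
m^8 ≡ 16^2 = 256 ≡ 61
m^16 ≡ 61^2 = 3721 ≡ 16
m^32 ≡ 16^2 = 256 ≡ 61
35 = 32 + 2 + 1, so m^35 ≡ 61·61·49 ≡ 4 (mod 65)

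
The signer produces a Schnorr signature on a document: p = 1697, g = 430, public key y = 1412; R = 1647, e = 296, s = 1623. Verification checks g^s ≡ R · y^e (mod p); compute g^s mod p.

Squares mod 1697: 430^1≡430, 430^2≡1624, 430^4≡238, 430^8≡643, 430^16≡1078, 430^32≡1336, 430^64≡1349, 430^128≡617, 430^256≡561, 430^512≡776, 430^1024≡1438
1623 = 1024 + 512 + 64 + 16 + 4 + 2 + 1, so 430^1623 ≡ 1438·776·1349·1078·238·1624·430 ≡ 894 (mod 1697)

894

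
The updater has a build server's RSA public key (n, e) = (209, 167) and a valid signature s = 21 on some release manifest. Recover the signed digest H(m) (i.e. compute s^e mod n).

32

s^2 ≡ 21^2 = 441 ≡ 23
s^4 ≡ 23^2 = 529 ≡ 111
s^8 ≡ 111^2 = 12321 ≡ 199
s^16 ≡ 199^2 = 39601 ≡ 100
s^32 ≡ 100^2 = 10000 ≡ 177
s^64 ≡ 177^2 = 31329 ≡ 188
s^128 ≡ 188^2 = 35344 ≡ 23
167 = 128 + 32 + 4 + 2 + 1, so s^167 ≡ 23·177·111·23·21 ≡ 32 (mod 209)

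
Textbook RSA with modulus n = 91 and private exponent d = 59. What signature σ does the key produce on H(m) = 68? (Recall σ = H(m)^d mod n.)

87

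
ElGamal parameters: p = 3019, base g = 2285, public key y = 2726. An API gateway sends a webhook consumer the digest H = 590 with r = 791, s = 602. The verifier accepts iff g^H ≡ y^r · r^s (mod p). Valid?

Left side g^H mod p:
2285^2 = 5221225 ≡ 1374
2285^4 ≡ 1374^2 = 1887876 ≡ 1001
2285^8 ≡ 1001^2 = 1002001 ≡ 2712
2285^16 ≡ 2712^2 = 7354944 ≡ 660
2285^32 ≡ 660^2 = 435600 ≡ 864
2285^64 ≡ 864^2 = 746496 ≡ 803
2285^128 ≡ 803^2 = 644809 ≡ 1762
2285^256 ≡ 1762^2 = 3104644 ≡ 1112
2285^512 ≡ 1112^2 = 1236544 ≡ 1773
590 = 512 + 64 + 8 + 4 + 2, so 2285^590 ≡ 1773·803·2712·1001·1374 ≡ 547 (mod 3019)
Right side y^r · r^s mod p:
2726^2 = 7431076 ≡ 1317
2726^4 ≡ 1317^2 = 1734489 ≡ 1583
2726^8 ≡ 1583^2 = 2505889 ≡ 119
2726^16 ≡ 119^2 = 14161 ≡ 2085
2726^32 ≡ 2085^2 = 4347225 ≡ 2884
2726^64 ≡ 2884^2 = 8317456 ≡ 111
2726^128 ≡ 111^2 = 12321 ≡ 245
2726^256 ≡ 245^2 = 60025 ≡ 2664
2726^512 ≡ 2664^2 = 7096896 ≡ 2246
791 = 512 + 256 + 16 + 4 + 2 + 1, so 2726^791 ≡ 2246·2664·2085·1583·1317·2726 ≡ 3008 (mod 3019)
791^2 = 625681 ≡ 748
791^4 ≡ 748^2 = 559504 ≡ 989
791^8 ≡ 989^2 = 978121 ≡ 2984
791^16 ≡ 2984^2 = 8904256 ≡ 1225
791^32 ≡ 1225^2 = 1500625 ≡ 182
791^64 ≡ 182^2 = 33124 ≡ 2934
791^128 ≡ 2934^2 = 8608356 ≡ 1187
791^256 ≡ 1187^2 = 1408969 ≡ 2115
791^512 ≡ 2115^2 = 4473225 ≡ 2086
602 = 512 + 64 + 16 + 8 + 2, so 791^602 ≡ 2086·2934·1225·2984·748 ≡ 1597 (mod 3019)
3008·1597 = 4803776 ≡ 547 (mod 3019)
547 ≡ 547 (mod 3019), so the signature is genuine.

yes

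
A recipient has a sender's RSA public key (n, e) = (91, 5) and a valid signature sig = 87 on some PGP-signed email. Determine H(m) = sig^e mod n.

68

Squares mod 91: sig^1≡87, sig^2≡16, sig^4≡74
5 = 4 + 1, so sig^5 ≡ 74·87 ≡ 68 (mod 91)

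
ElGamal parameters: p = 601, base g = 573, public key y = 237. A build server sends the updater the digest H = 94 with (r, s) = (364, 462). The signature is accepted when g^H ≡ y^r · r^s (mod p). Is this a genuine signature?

Left side g^H mod p:
573^2 = 328329 ≡ 183
573^4 ≡ 183^2 = 33489 ≡ 434
573^8 ≡ 434^2 = 188356 ≡ 243
573^16 ≡ 243^2 = 59049 ≡ 151
573^32 ≡ 151^2 = 22801 ≡ 564
573^64 ≡ 564^2 = 318096 ≡ 167
94 = 64 + 16 + 8 + 4 + 2, so 573^94 ≡ 167·151·243·434·183 ≡ 160 (mod 601)
Right side y^r · r^s mod p:
237^2 = 56169 ≡ 276
237^4 ≡ 276^2 = 76176 ≡ 450
237^8 ≡ 450^2 = 202500 ≡ 564
237^16 ≡ 564^2 = 318096 ≡ 167
237^32 ≡ 167^2 = 27889 ≡ 243
237^64 ≡ 243^2 = 59049 ≡ 151
237^128 ≡ 151^2 = 22801 ≡ 564
237^256 ≡ 564^2 = 318096 ≡ 167
364 = 256 + 64 + 32 + 8 + 4, so 237^364 ≡ 167·151·243·564·450 ≡ 450 (mod 601)
364^2 = 132496 ≡ 276
364^4 ≡ 276^2 = 76176 ≡ 450
364^8 ≡ 450^2 = 202500 ≡ 564
364^16 ≡ 564^2 = 318096 ≡ 167
364^32 ≡ 167^2 = 27889 ≡ 243
364^64 ≡ 243^2 = 59049 ≡ 151
364^128 ≡ 151^2 = 22801 ≡ 564
364^256 ≡ 564^2 = 318096 ≡ 167
462 = 256 + 128 + 64 + 8 + 4 + 2, so 364^462 ≡ 167·564·151·564·450·276 ≡ 588 (mod 601)
450·588 = 264600 ≡ 160 (mod 601)
160 ≡ 160 (mod 601), so the signature is genuine.

genuine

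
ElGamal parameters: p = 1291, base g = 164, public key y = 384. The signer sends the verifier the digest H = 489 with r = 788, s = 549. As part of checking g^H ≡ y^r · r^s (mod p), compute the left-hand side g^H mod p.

840

164^2 = 26896 ≡ 1076
164^4 ≡ 1076^2 = 1157776 ≡ 1040
164^8 ≡ 1040^2 = 1081600 ≡ 1033
164^16 ≡ 1033^2 = 1067089 ≡ 723
164^32 ≡ 723^2 = 522729 ≡ 1165
164^64 ≡ 1165^2 = 1357225 ≡ 384
164^128 ≡ 384^2 = 147456 ≡ 282
164^256 ≡ 282^2 = 79524 ≡ 773
489 = 256 + 128 + 64 + 32 + 8 + 1, so 164^489 ≡ 773·282·384·1165·1033·164 ≡ 840 (mod 1291)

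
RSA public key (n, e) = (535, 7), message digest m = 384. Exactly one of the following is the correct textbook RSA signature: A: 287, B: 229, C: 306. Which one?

Candidate A: Squares mod 535: 287^1≡287, 287^2≡514, 287^4≡441; 7 = 4 + 2 + 1, so 287^7 ≡ 441·514·287 ≡ 508 (mod 535)
Candidate B: Squares mod 535: 229^1≡229, 229^2≡11, 229^4≡121; 7 = 4 + 2 + 1, so 229^7 ≡ 121·11·229 ≡ 384 (mod 535)
  → matches m = 384
Candidate C: Squares mod 535: 306^1≡306, 306^2≡11, 306^4≡121; 7 = 4 + 2 + 1, so 306^7 ≡ 121·11·306 ≡ 151 (mod 535)

B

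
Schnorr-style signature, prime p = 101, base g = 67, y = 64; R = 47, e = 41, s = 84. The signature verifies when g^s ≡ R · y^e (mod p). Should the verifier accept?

accept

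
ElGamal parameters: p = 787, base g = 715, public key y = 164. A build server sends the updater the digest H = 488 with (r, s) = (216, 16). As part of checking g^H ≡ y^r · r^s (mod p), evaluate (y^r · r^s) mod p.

204

164^2 = 26896 ≡ 138
164^4 ≡ 138^2 = 19044 ≡ 156
164^8 ≡ 156^2 = 24336 ≡ 726
164^16 ≡ 726^2 = 527076 ≡ 573
164^32 ≡ 573^2 = 328329 ≡ 150
164^64 ≡ 150^2 = 22500 ≡ 464
164^128 ≡ 464^2 = 215296 ≡ 445
216 = 128 + 64 + 16 + 8, so 164^216 ≡ 445·464·573·726 ≡ 703 (mod 787)
216^2 = 46656 ≡ 223
216^4 ≡ 223^2 = 49729 ≡ 148
216^8 ≡ 148^2 = 21904 ≡ 655
216^16 ≡ 655^2 = 429025 ≡ 110
y^r · r^s ≡ 703·110 = 77330 ≡ 204 (mod 787)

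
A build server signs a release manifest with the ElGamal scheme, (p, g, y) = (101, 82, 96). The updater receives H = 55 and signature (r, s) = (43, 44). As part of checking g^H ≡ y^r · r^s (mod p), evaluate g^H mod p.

82^2 = 6724 ≡ 58
82^4 ≡ 58^2 = 3364 ≡ 31
82^8 ≡ 31^2 = 961 ≡ 52
82^16 ≡ 52^2 = 2704 ≡ 78
82^32 ≡ 78^2 = 6084 ≡ 24
55 = 32 + 16 + 4 + 2 + 1, so 82^55 ≡ 24·78·31·58·82 ≡ 17 (mod 101)

17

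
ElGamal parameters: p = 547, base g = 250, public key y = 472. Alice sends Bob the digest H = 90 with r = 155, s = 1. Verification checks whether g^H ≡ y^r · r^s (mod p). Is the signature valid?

Left side g^H mod p:
250^2 = 62500 ≡ 142
250^4 ≡ 142^2 = 20164 ≡ 472
250^8 ≡ 472^2 = 222784 ≡ 155
250^16 ≡ 155^2 = 24025 ≡ 504
250^32 ≡ 504^2 = 254016 ≡ 208
250^64 ≡ 208^2 = 43264 ≡ 51
90 = 64 + 16 + 8 + 2, so 250^90 ≡ 51·504·155·142 ≡ 444 (mod 547)
Right side y^r · r^s mod p:
472^2 = 222784 ≡ 155
472^4 ≡ 155^2 = 24025 ≡ 504
472^8 ≡ 504^2 = 254016 ≡ 208
472^16 ≡ 208^2 = 43264 ≡ 51
472^32 ≡ 51^2 = 2601 ≡ 413
472^64 ≡ 413^2 = 170569 ≡ 452
472^128 ≡ 452^2 = 204304 ≡ 273
155 = 128 + 16 + 8 + 2 + 1, so 472^155 ≡ 273·51·208·155·472 ≡ 66 (mod 547)
155^1 mod 547 = 155
66·155 = 10230 ≡ 384 (mod 547)
444 ≠ 384, so verification fails.

invalid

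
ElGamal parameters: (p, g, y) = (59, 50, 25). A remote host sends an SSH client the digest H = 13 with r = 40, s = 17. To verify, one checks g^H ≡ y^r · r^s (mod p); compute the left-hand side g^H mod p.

24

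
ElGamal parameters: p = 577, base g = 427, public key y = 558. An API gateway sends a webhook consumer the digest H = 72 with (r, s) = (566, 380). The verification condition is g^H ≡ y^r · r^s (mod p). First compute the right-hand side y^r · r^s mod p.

558^566 mod 577 = 9
566^380 mod 577 = 382
y^r · r^s ≡ 9·382 = 3438 ≡ 553 (mod 577)

553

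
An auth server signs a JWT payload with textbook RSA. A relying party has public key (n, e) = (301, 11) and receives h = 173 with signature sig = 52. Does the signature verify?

does not verify

Squares mod 301: sig^1≡52, sig^2≡296, sig^4≡25, sig^8≡23
11 = 8 + 2 + 1, so sig^11 ≡ 23·296·52 ≡ 40 (mod 301)
The recovered value 40 does not match the digest 173.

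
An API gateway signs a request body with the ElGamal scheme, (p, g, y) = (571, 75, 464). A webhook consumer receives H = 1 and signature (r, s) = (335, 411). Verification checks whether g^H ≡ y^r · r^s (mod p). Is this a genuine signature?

genuine

Left side g^H mod p:
75^1 mod 571 = 75
Right side y^r · r^s mod p:
Squares mod 571: 464^1≡464, 464^2≡29, 464^4≡270, 464^8≡383, 464^16≡513, 464^32≡509, 464^64≡418, 464^128≡569, 464^256≡4
335 = 256 + 64 + 8 + 4 + 2 + 1, so 464^335 ≡ 4·418·383·270·29·464 ≡ 362 (mod 571)
Squares mod 571: 335^1≡335, 335^2≡309, 335^4≡124, 335^8≡530, 335^16≡539, 335^32≡453, 335^64≡220, 335^128≡436, 335^256≡524
411 = 256 + 128 + 16 + 8 + 2 + 1, so 335^411 ≡ 524·436·539·530·309·335 ≡ 516 (mod 571)
362·516 = 186792 ≡ 75 (mod 571)
75 ≡ 75 (mod 571), so the signature is genuine.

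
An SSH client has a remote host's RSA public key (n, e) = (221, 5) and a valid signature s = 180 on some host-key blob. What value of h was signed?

176

Squares mod 221: s^1≡180, s^2≡134, s^4≡55
5 = 4 + 1, so s^5 ≡ 55·180 ≡ 176 (mod 221)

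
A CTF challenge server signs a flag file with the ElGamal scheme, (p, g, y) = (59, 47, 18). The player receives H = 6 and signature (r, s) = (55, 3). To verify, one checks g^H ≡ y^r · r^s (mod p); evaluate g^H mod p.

Squares mod 59: 47^1≡47, 47^2≡26, 47^4≡27
6 = 4 + 2, so 47^6 ≡ 27·26 ≡ 53 (mod 59)

53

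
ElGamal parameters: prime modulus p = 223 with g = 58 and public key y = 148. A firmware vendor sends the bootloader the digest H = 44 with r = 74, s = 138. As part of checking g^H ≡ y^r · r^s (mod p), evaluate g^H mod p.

Squares mod 223: 58^1≡58, 58^2≡19, 58^4≡138, 58^8≡89, 58^16≡116, 58^32≡76
44 = 32 + 8 + 4, so 58^44 ≡ 76·89·138 ≡ 177 (mod 223)

177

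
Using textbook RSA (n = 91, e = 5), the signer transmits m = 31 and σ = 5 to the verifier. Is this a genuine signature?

σ^2 ≡ 5^2 = 25
σ^4 ≡ 25^2 = 625 ≡ 79
5 = 4 + 1, so σ^5 ≡ 79·5 ≡ 31 (mod 91)
σ^5 mod 91 = 31 matches m.

genuine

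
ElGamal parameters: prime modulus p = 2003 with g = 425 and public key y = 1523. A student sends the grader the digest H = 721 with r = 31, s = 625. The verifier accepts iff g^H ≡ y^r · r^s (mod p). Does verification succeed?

fails

Left side g^H mod p:
425^2 = 180625 ≡ 355
425^4 ≡ 355^2 = 126025 ≡ 1839
425^8 ≡ 1839^2 = 3381921 ≡ 857
425^16 ≡ 857^2 = 734449 ≡ 1351
425^32 ≡ 1351^2 = 1825201 ≡ 468
425^64 ≡ 468^2 = 219024 ≡ 697
425^128 ≡ 697^2 = 485809 ≡ 1083
425^256 ≡ 1083^2 = 1172889 ≡ 1134
425^512 ≡ 1134^2 = 1285956 ≡ 30
721 = 512 + 128 + 64 + 16 + 1, so 425^721 ≡ 30·1083·697·1351·425 ≡ 1772 (mod 2003)
Right side y^r · r^s mod p:
1523^2 = 2319529 ≡ 55
1523^4 ≡ 55^2 = 3025 ≡ 1022
1523^8 ≡ 1022^2 = 1044484 ≡ 921
1523^16 ≡ 921^2 = 848241 ≡ 972
31 = 16 + 8 + 4 + 2 + 1, so 1523^31 ≡ 972·921·1022·55·1523 ≡ 235 (mod 2003)
31^2 = 961
31^4 ≡ 961^2 = 923521 ≡ 138
31^8 ≡ 138^2 = 19044 ≡ 1017
31^16 ≡ 1017^2 = 1034289 ≡ 741
31^32 ≡ 741^2 = 549081 ≡ 259
31^64 ≡ 259^2 = 67081 ≡ 982
31^128 ≡ 982^2 = 964324 ≡ 881
31^256 ≡ 881^2 = 776161 ≡ 1000
31^512 ≡ 1000^2 = 1000000 ≡ 503
625 = 512 + 64 + 32 + 16 + 1, so 31^625 ≡ 503·982·259·741·31 ≡ 385 (mod 2003)
235·385 = 90475 ≡ 340 (mod 2003)
1772 ≠ 340, so verification fails.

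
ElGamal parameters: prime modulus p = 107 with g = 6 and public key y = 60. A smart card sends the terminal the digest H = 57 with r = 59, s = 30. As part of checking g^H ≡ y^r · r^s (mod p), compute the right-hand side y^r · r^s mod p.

95

60^59 mod 107 = 88
59^30 mod 107 = 102
y^r · r^s ≡ 88·102 = 8976 ≡ 95 (mod 107)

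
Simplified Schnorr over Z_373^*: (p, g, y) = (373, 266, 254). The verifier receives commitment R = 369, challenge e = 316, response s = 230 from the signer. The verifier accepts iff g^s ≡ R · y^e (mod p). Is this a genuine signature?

genuine

g^s mod p:
266^2 = 70756 ≡ 259
266^4 ≡ 259^2 = 67081 ≡ 314
266^8 ≡ 314^2 = 98596 ≡ 124
266^16 ≡ 124^2 = 15376 ≡ 83
266^32 ≡ 83^2 = 6889 ≡ 175
266^64 ≡ 175^2 = 30625 ≡ 39
266^128 ≡ 39^2 = 1521 ≡ 29
230 = 128 + 64 + 32 + 4 + 2, so 266^230 ≡ 29·39·175·314·259 ≡ 209 (mod 373)
R · y^e mod p:
254^2 = 64516 ≡ 360
254^4 ≡ 360^2 = 129600 ≡ 169
254^8 ≡ 169^2 = 28561 ≡ 213
254^16 ≡ 213^2 = 45369 ≡ 236
254^32 ≡ 236^2 = 55696 ≡ 119
254^64 ≡ 119^2 = 14161 ≡ 360
254^128 ≡ 360^2 = 129600 ≡ 169
254^256 ≡ 169^2 = 28561 ≡ 213
316 = 256 + 32 + 16 + 8 + 4, so 254^316 ≡ 213·119·236·213·169 ≡ 41 (mod 373)
369·41 = 15129 ≡ 209 (mod 373)
209 ≡ 209 (mod 373); signature holds.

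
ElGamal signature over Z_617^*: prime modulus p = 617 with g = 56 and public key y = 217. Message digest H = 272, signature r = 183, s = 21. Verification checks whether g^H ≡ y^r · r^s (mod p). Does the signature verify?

verifies

Left side g^H mod p:
56^272 mod 617 = 83
Right side y^r · r^s mod p:
217^183 mod 617 = 400
183^21 mod 617 = 156
400·156 = 62400 ≡ 83 (mod 617)
83 ≡ 83 (mod 617), so the signature is genuine.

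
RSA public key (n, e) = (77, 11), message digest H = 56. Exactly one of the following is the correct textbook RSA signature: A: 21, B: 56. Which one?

B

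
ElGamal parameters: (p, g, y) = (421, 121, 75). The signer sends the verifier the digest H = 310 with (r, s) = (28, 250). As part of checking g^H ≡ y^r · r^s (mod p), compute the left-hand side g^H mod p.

121^2 = 14641 ≡ 327
121^4 ≡ 327^2 = 106929 ≡ 416
121^8 ≡ 416^2 = 173056 ≡ 25
121^16 ≡ 25^2 = 625 ≡ 204
121^32 ≡ 204^2 = 41616 ≡ 358
121^64 ≡ 358^2 = 128164 ≡ 180
121^128 ≡ 180^2 = 32400 ≡ 404
121^256 ≡ 404^2 = 163216 ≡ 289
310 = 256 + 32 + 16 + 4 + 2, so 121^310 ≡ 289·358·204·416·327 ≡ 286 (mod 421)

286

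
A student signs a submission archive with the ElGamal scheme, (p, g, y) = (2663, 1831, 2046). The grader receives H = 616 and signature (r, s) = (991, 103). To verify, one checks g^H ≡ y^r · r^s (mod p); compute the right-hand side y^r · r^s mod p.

Squares mod 2663: 2046^1≡2046, 2046^2≡2543, 2046^4≡1085, 2046^8≡179, 2046^16≡85, 2046^32≡1899, 2046^64≡499, 2046^128≡1342, 2046^256≡776, 2046^512≡338
991 = 512 + 256 + 128 + 64 + 16 + 8 + 4 + 2 + 1, so 2046^991 ≡ 338·776·1342·499·85·179·1085·2543·2046 ≡ 2224 (mod 2663)
Squares mod 2663: 991^1≡991, 991^2≡2097, 991^4≡796, 991^8≡2485, 991^16≡2391, 991^32≡2083, 991^64≡862
103 = 64 + 32 + 4 + 2 + 1, so 991^103 ≡ 862·2083·796·2097·991 ≡ 557 (mod 2663)
y^r · r^s ≡ 2224·557 = 1238768 ≡ 473 (mod 2663)

473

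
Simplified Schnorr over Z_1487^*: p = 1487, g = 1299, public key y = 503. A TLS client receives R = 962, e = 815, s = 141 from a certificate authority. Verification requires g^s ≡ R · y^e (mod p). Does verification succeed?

g^s mod p:
1299^2 = 1687401 ≡ 1143
1299^4 ≡ 1143^2 = 1306449 ≡ 863
1299^8 ≡ 863^2 = 744769 ≡ 1269
1299^16 ≡ 1269^2 = 1610361 ≡ 1427
1299^32 ≡ 1427^2 = 2036329 ≡ 626
1299^64 ≡ 626^2 = 391876 ≡ 795
1299^128 ≡ 795^2 = 632025 ≡ 50
141 = 128 + 8 + 4 + 1, so 1299^141 ≡ 50·1269·863·1299 ≡ 240 (mod 1487)
R · y^e mod p:
503^2 = 253009 ≡ 219
503^4 ≡ 219^2 = 47961 ≡ 377
503^8 ≡ 377^2 = 142129 ≡ 864
503^16 ≡ 864^2 = 746496 ≡ 22
503^32 ≡ 22^2 = 484
503^64 ≡ 484^2 = 234256 ≡ 797
503^128 ≡ 797^2 = 635209 ≡ 260
503^256 ≡ 260^2 = 67600 ≡ 685
503^512 ≡ 685^2 = 469225 ≡ 820
815 = 512 + 256 + 32 + 8 + 4 + 2 + 1, so 503^815 ≡ 820·685·484·864·377·219·503 ≡ 127 (mod 1487)
962·127 = 122174 ≡ 240 (mod 1487)
240 ≡ 240 (mod 1487); signature holds.

passes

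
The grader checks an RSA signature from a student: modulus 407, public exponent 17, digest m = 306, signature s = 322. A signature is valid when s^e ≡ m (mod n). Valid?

Squares mod 407: s^1≡322, s^2≡306, s^4≡26, s^8≡269, s^16≡322
17 = 16 + 1, so s^17 ≡ 322·322 ≡ 306 (mod 407)
306 = m, so the signature checks out.

yes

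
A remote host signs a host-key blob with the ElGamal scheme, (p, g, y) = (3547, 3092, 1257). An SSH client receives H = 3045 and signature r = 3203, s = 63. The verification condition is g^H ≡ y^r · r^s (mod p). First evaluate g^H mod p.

3092^2 = 9560464 ≡ 1299
3092^4 ≡ 1299^2 = 1687401 ≡ 2576
3092^8 ≡ 2576^2 = 6635776 ≡ 2886
3092^16 ≡ 2886^2 = 8328996 ≡ 640
3092^32 ≡ 640^2 = 409600 ≡ 1695
3092^64 ≡ 1695^2 = 2873025 ≡ 3502
3092^128 ≡ 3502^2 = 12264004 ≡ 2025
3092^256 ≡ 2025^2 = 4100625 ≡ 293
3092^512 ≡ 293^2 = 85849 ≡ 721
3092^1024 ≡ 721^2 = 519841 ≡ 1979
3092^2048 ≡ 1979^2 = 3916441 ≡ 553
3045 = 2048 + 512 + 256 + 128 + 64 + 32 + 4 + 1, so 3092^3045 ≡ 553·721·293·2025·3502·1695·2576·3092 ≡ 2750 (mod 3547)

2750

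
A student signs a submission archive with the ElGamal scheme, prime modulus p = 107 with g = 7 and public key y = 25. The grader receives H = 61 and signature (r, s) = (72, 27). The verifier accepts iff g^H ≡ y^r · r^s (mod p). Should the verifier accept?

reject

Left side g^H mod p:
Squares mod 107: 7^1≡7, 7^2≡49, 7^4≡47, 7^8≡69, 7^16≡53, 7^32≡27
61 = 32 + 16 + 8 + 4 + 1, so 7^61 ≡ 27·53·69·47·7 ≡ 38 (mod 107)
Right side y^r · r^s mod p:
Squares mod 107: 25^1≡25, 25^2≡90, 25^4≡75, 25^8≡61, 25^16≡83, 25^32≡41, 25^64≡76
72 = 64 + 8, so 25^72 ≡ 76·61 ≡ 35 (mod 107)
Squares mod 107: 72^1≡72, 72^2≡48, 72^4≡57, 72^8≡39, 72^16≡23
27 = 16 + 8 + 2 + 1, so 72^27 ≡ 23·39·48·72 ≡ 28 (mod 107)
35·28 = 980 ≡ 17 (mod 107)
38 ≠ 17, so verification fails.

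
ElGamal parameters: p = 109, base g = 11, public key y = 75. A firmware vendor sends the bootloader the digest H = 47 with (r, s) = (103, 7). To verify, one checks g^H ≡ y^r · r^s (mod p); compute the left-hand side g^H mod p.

Squares mod 109: 11^1≡11, 11^2≡12, 11^4≡35, 11^8≡26, 11^16≡22, 11^32≡48
47 = 32 + 8 + 4 + 2 + 1, so 11^47 ≡ 48·26·35·12·11 ≡ 96 (mod 109)

96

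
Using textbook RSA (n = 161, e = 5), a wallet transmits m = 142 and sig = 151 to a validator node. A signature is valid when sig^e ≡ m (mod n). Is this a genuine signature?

genuine

sig^2 ≡ 151^2 = 22801 ≡ 100
sig^4 ≡ 100^2 = 10000 ≡ 18
5 = 4 + 1, so sig^5 ≡ 18·151 ≡ 142 (mod 161)
Since 142 equals the digest 142, verification succeeds.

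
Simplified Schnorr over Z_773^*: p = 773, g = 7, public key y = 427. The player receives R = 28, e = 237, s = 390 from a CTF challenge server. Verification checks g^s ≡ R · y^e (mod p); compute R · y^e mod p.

691

Squares mod 773: 427^1≡427, 427^2≡674, 427^4≡525, 427^8≡437, 427^16≡38, 427^32≡671, 427^64≡355, 427^128≡26
237 = 128 + 64 + 32 + 8 + 4 + 1, so 427^237 ≡ 26·355·671·437·525·427 ≡ 494 (mod 773)
R · y^e ≡ 28·494 = 13832 ≡ 691 (mod 773)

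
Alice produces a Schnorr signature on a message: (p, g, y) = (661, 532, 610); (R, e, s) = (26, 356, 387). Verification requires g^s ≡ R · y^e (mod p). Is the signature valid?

valid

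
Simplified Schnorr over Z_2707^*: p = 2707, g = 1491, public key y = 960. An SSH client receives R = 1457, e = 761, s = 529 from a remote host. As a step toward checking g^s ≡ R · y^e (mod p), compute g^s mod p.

1491^529 mod 2707 = 2152

2152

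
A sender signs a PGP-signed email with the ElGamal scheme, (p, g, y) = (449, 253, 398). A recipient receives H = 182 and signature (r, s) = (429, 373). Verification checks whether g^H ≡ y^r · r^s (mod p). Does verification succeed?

Left side g^H mod p:
Squares mod 449: 253^1≡253, 253^2≡251, 253^4≡141, 253^8≡125, 253^16≡359, 253^32≡18, 253^64≡324, 253^128≡359
182 = 128 + 32 + 16 + 4 + 2, so 253^182 ≡ 359·18·359·141·251 ≡ 122 (mod 449)
Right side y^r · r^s mod p:
Squares mod 449: 398^1≡398, 398^2≡356, 398^4≡118, 398^8≡5, 398^16≡25, 398^32≡176, 398^64≡444, 398^128≡25, 398^256≡176
429 = 256 + 128 + 32 + 8 + 4 + 1, so 398^429 ≡ 176·25·176·5·118·398 ≡ 426 (mod 449)
Squares mod 449: 429^1≡429, 429^2≡400, 429^4≡156, 429^8≡90, 429^16≡18, 429^32≡324, 429^64≡359, 429^128≡18, 429^256≡324
373 = 256 + 64 + 32 + 16 + 4 + 1, so 429^373 ≡ 324·359·324·18·156·429 ≡ 268 (mod 449)
426·268 = 114168 ≡ 122 (mod 449)
122 ≡ 122 (mod 449), so the signature is genuine.

passes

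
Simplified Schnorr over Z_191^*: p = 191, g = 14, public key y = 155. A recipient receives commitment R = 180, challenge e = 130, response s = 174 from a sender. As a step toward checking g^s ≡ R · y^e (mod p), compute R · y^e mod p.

121

155^130 mod 191 = 180
R · y^e ≡ 180·180 = 32400 ≡ 121 (mod 191)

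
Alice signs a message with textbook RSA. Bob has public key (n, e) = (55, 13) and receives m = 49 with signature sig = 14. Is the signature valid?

sig^13 mod 55 = 49
sig^13 mod 55 = 49 matches m.

valid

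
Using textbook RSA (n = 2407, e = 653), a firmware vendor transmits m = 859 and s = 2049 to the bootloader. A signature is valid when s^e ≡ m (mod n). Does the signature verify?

Squares mod 2407: s^1≡2049, s^2≡593, s^4≡227, s^8≡982, s^16≡1524, s^32≡2228, s^64≡750, s^128≡1669, s^256≡662, s^512≡170
653 = 512 + 128 + 8 + 4 + 1, so s^653 ≡ 170·1669·982·227·2049 ≡ 1548 (mod 2407)
The recovered value 1548 does not match the digest 859.

does not verify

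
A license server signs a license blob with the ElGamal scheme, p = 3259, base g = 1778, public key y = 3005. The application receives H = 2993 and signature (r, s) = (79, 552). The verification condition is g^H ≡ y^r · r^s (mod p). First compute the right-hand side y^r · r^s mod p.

3005^2 = 9030025 ≡ 2595
3005^4 ≡ 2595^2 = 6734025 ≡ 931
3005^8 ≡ 931^2 = 866761 ≡ 3126
3005^16 ≡ 3126^2 = 9771876 ≡ 1394
3005^32 ≡ 1394^2 = 1943236 ≡ 872
3005^64 ≡ 872^2 = 760384 ≡ 1037
79 = 64 + 8 + 4 + 2 + 1, so 3005^79 ≡ 1037·3126·931·2595·3005 ≡ 2854 (mod 3259)
79^2 = 6241 ≡ 2982
79^4 ≡ 2982^2 = 8892324 ≡ 1772
79^8 ≡ 1772^2 = 3139984 ≡ 1567
79^16 ≡ 1567^2 = 2455489 ≡ 1462
79^32 ≡ 1462^2 = 2137444 ≡ 2799
79^64 ≡ 2799^2 = 7834401 ≡ 3024
79^128 ≡ 3024^2 = 9144576 ≡ 3081
79^256 ≡ 3081^2 = 9492561 ≡ 2353
79^512 ≡ 2353^2 = 5536609 ≡ 2827
552 = 512 + 32 + 8, so 79^552 ≡ 2827·2799·1567 ≡ 49 (mod 3259)
y^r · r^s ≡ 2854·49 = 139846 ≡ 2968 (mod 3259)

2968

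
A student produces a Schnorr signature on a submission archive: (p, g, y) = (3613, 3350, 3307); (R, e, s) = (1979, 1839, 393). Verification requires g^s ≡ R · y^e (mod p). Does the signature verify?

does not verify

g^s mod p:
3350^393 mod 3613 = 3377
R · y^e mod p:
3307^1839 mod 3613 = 1446
1979·1446 = 2861634 ≡ 138 (mod 3613)
3377 ≠ 138; the check fails.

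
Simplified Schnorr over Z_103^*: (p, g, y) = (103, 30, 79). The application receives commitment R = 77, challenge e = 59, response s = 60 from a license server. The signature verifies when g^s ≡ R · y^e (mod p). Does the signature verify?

does not verify

g^s mod p:
30^2 = 900 ≡ 76
30^4 ≡ 76^2 = 5776 ≡ 8
30^8 ≡ 8^2 = 64
30^16 ≡ 64^2 = 4096 ≡ 79
30^32 ≡ 79^2 = 6241 ≡ 61
60 = 32 + 16 + 8 + 4, so 30^60 ≡ 61·79·64·8 ≡ 66 (mod 103)
R · y^e mod p:
79^2 = 6241 ≡ 61
79^4 ≡ 61^2 = 3721 ≡ 13
79^8 ≡ 13^2 = 169 ≡ 66
79^16 ≡ 66^2 = 4356 ≡ 30
79^32 ≡ 30^2 = 900 ≡ 76
59 = 32 + 16 + 8 + 2 + 1, so 79^59 ≡ 76·30·66·61·79 ≡ 66 (mod 103)
77·66 = 5082 ≡ 35 (mod 103)
66 ≠ 35; the check fails.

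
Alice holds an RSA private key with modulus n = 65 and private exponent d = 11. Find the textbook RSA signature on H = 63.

32

H^2 ≡ 63^2 = 3969 ≡ 4
H^4 ≡ 4^2 = 16
H^8 ≡ 16^2 = 256 ≡ 61
11 = 8 + 2 + 1, so H^11 ≡ 61·4·63 ≡ 32 (mod 65)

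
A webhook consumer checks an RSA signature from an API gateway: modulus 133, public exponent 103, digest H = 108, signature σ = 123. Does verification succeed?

fails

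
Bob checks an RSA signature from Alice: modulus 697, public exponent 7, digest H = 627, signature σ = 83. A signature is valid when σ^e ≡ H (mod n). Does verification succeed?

σ^7 mod 697 = 42
42 ≠ 627, so verification fails.

fails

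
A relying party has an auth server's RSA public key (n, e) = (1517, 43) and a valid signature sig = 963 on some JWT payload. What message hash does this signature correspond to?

1481

sig^2 ≡ 963^2 = 927369 ≡ 482
sig^4 ≡ 482^2 = 232324 ≡ 223
sig^8 ≡ 223^2 = 49729 ≡ 1185
sig^16 ≡ 1185^2 = 1404225 ≡ 1000
sig^32 ≡ 1000^2 = 1000000 ≡ 297
43 = 32 + 8 + 2 + 1, so sig^43 ≡ 297·1185·482·963 ≡ 1481 (mod 1517)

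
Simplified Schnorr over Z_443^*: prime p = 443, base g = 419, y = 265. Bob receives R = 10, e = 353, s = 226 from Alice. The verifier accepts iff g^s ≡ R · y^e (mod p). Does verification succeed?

fails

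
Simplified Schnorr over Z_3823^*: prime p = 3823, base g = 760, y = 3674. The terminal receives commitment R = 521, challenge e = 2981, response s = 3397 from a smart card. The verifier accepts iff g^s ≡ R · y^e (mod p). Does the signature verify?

g^s mod p:
760^2 = 577600 ≡ 327
760^4 ≡ 327^2 = 106929 ≡ 3708
760^8 ≡ 3708^2 = 13749264 ≡ 1756
760^16 ≡ 1756^2 = 3083536 ≡ 2198
760^32 ≡ 2198^2 = 4831204 ≡ 2755
760^64 ≡ 2755^2 = 7590025 ≡ 1370
760^128 ≡ 1370^2 = 1876900 ≡ 3630
760^256 ≡ 3630^2 = 13176900 ≡ 2842
760^512 ≡ 2842^2 = 8076964 ≡ 2788
760^1024 ≡ 2788^2 = 7772944 ≡ 785
760^2048 ≡ 785^2 = 616225 ≡ 722
3397 = 2048 + 1024 + 256 + 64 + 4 + 1, so 760^3397 ≡ 722·785·2842·1370·3708·760 ≡ 2011 (mod 3823)
R · y^e mod p:
3674^2 = 13498276 ≡ 3086
3674^4 ≡ 3086^2 = 9523396 ≡ 303
3674^8 ≡ 303^2 = 91809 ≡ 57
3674^16 ≡ 57^2 = 3249
3674^32 ≡ 3249^2 = 10556001 ≡ 698
3674^64 ≡ 698^2 = 487204 ≡ 1683
3674^128 ≡ 1683^2 = 2832489 ≡ 3469
3674^256 ≡ 3469^2 = 12033961 ≡ 2980
3674^512 ≡ 2980^2 = 8880400 ≡ 3394
3674^1024 ≡ 3394^2 = 11519236 ≡ 537
3674^2048 ≡ 537^2 = 288369 ≡ 1644
2981 = 2048 + 512 + 256 + 128 + 32 + 4 + 1, so 3674^2981 ≡ 1644·3394·2980·3469·698·303·3674 ≡ 3127 (mod 3823)
521·3127 = 1629167 ≡ 569 (mod 3823)
2011 ≠ 569; the check fails.

does not verify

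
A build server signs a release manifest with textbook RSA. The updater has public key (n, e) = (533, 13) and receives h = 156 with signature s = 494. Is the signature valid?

valid

s^2 ≡ 494^2 = 244036 ≡ 455
s^4 ≡ 455^2 = 207025 ≡ 221
s^8 ≡ 221^2 = 48841 ≡ 338
13 = 8 + 4 + 1, so s^13 ≡ 338·221·494 ≡ 156 (mod 533)
s^13 mod 533 = 156 matches h.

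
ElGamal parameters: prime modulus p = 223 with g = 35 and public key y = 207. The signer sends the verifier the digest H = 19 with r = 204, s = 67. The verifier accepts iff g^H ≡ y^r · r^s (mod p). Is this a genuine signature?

forged

Left side g^H mod p:
35^2 = 1225 ≡ 110
35^4 ≡ 110^2 = 12100 ≡ 58
35^8 ≡ 58^2 = 3364 ≡ 19
35^16 ≡ 19^2 = 361 ≡ 138
19 = 16 + 2 + 1, so 35^19 ≡ 138·110·35 ≡ 114 (mod 223)
Right side y^r · r^s mod p:
207^2 = 42849 ≡ 33
207^4 ≡ 33^2 = 1089 ≡ 197
207^8 ≡ 197^2 = 38809 ≡ 7
207^16 ≡ 7^2 = 49
207^32 ≡ 49^2 = 2401 ≡ 171
207^64 ≡ 171^2 = 29241 ≡ 28
207^128 ≡ 28^2 = 784 ≡ 115
204 = 128 + 64 + 8 + 4, so 207^204 ≡ 115·28·7·197 ≡ 4 (mod 223)
204^2 = 41616 ≡ 138
204^4 ≡ 138^2 = 19044 ≡ 89
204^8 ≡ 89^2 = 7921 ≡ 116
204^16 ≡ 116^2 = 13456 ≡ 76
204^32 ≡ 76^2 = 5776 ≡ 201
204^64 ≡ 201^2 = 40401 ≡ 38
67 = 64 + 2 + 1, so 204^67 ≡ 38·138·204 ≡ 45 (mod 223)
4·45 = 180 ≡ 180 (mod 223)
114 ≠ 180, so verification fails.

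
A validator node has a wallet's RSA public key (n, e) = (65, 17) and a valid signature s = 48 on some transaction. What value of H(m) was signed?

3

s^2 ≡ 48^2 = 2304 ≡ 29
s^4 ≡ 29^2 = 841 ≡ 61
s^8 ≡ 61^2 = 3721 ≡ 16
s^16 ≡ 16^2 = 256 ≡ 61
17 = 16 + 1, so s^17 ≡ 61·48 ≡ 3 (mod 65)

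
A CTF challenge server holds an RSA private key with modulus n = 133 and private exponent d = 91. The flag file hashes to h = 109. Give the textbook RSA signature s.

109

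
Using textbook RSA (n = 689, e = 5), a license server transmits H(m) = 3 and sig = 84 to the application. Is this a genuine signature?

Squares mod 689: sig^1≡84, sig^2≡166, sig^4≡685
5 = 4 + 1, so sig^5 ≡ 685·84 ≡ 353 (mod 689)
sig^5 mod 689 = 353, but H(m) = 3.

forged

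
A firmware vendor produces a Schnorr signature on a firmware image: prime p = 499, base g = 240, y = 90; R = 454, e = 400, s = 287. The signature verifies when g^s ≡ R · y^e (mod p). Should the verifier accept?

accept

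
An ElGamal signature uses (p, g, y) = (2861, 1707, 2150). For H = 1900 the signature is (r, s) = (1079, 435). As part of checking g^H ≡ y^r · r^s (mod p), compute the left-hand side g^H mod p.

1707^1900 mod 2861 = 65

65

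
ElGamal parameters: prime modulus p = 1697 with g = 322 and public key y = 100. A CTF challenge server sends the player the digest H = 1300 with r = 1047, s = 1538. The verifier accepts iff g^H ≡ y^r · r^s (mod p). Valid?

Left side g^H mod p:
322^1300 mod 1697 = 1316
Right side y^r · r^s mod p:
100^1047 mod 1697 = 534
1047^1538 mod 1697 = 1191
534·1191 = 635994 ≡ 1316 (mod 1697)
1316 ≡ 1316 (mod 1697), so the signature is genuine.

yes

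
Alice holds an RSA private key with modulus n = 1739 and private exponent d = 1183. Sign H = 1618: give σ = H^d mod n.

915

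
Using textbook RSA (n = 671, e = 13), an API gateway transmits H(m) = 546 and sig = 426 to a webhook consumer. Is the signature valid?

sig^2 ≡ 426^2 = 181476 ≡ 306
sig^4 ≡ 306^2 = 93636 ≡ 367
sig^8 ≡ 367^2 = 134689 ≡ 489
13 = 8 + 4 + 1, so sig^13 ≡ 489·367·426 ≡ 182 (mod 671)
The recovered value 182 does not match the digest 546.

invalid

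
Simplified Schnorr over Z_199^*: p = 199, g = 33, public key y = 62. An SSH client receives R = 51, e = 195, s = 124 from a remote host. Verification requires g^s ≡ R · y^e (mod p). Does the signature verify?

does not verify

g^s mod p:
33^124 mod 199 = 177
R · y^e mod p:
62^195 mod 199 = 121
51·121 = 6171 ≡ 2 (mod 199)
177 ≠ 2; the check fails.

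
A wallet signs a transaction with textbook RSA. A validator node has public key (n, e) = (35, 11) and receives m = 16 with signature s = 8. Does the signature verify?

does not verify

s^11 mod 35 = 22
s^11 mod 35 = 22, but m = 16.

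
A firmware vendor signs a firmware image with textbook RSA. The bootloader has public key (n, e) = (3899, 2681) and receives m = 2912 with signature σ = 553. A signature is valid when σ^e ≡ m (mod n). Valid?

yes

σ^2 ≡ 553^2 = 305809 ≡ 1687
σ^4 ≡ 1687^2 = 2845969 ≡ 3598
σ^8 ≡ 3598^2 = 12945604 ≡ 924
σ^16 ≡ 924^2 = 853776 ≡ 3794
σ^32 ≡ 3794^2 = 14394436 ≡ 3227
σ^64 ≡ 3227^2 = 10413529 ≡ 3199
σ^128 ≡ 3199^2 = 10233601 ≡ 2625
σ^256 ≡ 2625^2 = 6890625 ≡ 1092
σ^512 ≡ 1092^2 = 1192464 ≡ 3269
σ^1024 ≡ 3269^2 = 10686361 ≡ 3101
σ^2048 ≡ 3101^2 = 9616201 ≡ 1267
2681 = 2048 + 512 + 64 + 32 + 16 + 8 + 1, so σ^2681 ≡ 1267·3269·3199·3227·3794·924·553 ≡ 2912 (mod 3899)
Since 2912 equals the digest 2912, verification succeeds.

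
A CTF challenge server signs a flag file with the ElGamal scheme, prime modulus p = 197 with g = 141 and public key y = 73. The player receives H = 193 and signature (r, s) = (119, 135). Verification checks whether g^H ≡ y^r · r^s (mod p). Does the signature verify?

Left side g^H mod p:
141^2 = 19881 ≡ 181
141^4 ≡ 181^2 = 32761 ≡ 59
141^8 ≡ 59^2 = 3481 ≡ 132
141^16 ≡ 132^2 = 17424 ≡ 88
141^32 ≡ 88^2 = 7744 ≡ 61
141^64 ≡ 61^2 = 3721 ≡ 175
141^128 ≡ 175^2 = 30625 ≡ 90
193 = 128 + 64 + 1, so 141^193 ≡ 90·175·141 ≡ 166 (mod 197)
Right side y^r · r^s mod p:
73^2 = 5329 ≡ 10
73^4 ≡ 10^2 = 100
73^8 ≡ 100^2 = 10000 ≡ 150
73^16 ≡ 150^2 = 22500 ≡ 42
73^32 ≡ 42^2 = 1764 ≡ 188
73^64 ≡ 188^2 = 35344 ≡ 81
119 = 64 + 32 + 16 + 4 + 2 + 1, so 73^119 ≡ 81·188·42·100·10·73 ≡ 129 (mod 197)
119^2 = 14161 ≡ 174
119^4 ≡ 174^2 = 30276 ≡ 135
119^8 ≡ 135^2 = 18225 ≡ 101
119^16 ≡ 101^2 = 10201 ≡ 154
119^32 ≡ 154^2 = 23716 ≡ 76
119^64 ≡ 76^2 = 5776 ≡ 63
119^128 ≡ 63^2 = 3969 ≡ 29
135 = 128 + 4 + 2 + 1, so 119^135 ≡ 29·135·174·119 ≡ 66 (mod 197)
129·66 = 8514 ≡ 43 (mod 197)
166 ≠ 43, so verification fails.

does not verify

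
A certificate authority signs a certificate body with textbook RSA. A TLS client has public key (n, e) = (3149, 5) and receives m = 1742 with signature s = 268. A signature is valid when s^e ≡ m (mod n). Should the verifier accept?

reject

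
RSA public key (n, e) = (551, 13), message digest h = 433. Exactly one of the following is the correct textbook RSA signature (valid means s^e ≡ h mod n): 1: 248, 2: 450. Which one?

2

Candidate 1: 248^2 = 61504 ≡ 343; 248^4 ≡ 343^2 = 117649 ≡ 286; 248^8 ≡ 286^2 = 81796 ≡ 248; 13 = 8 + 4 + 1, so 248^13 ≡ 248·286·248 ≡ 20 (mod 551)
Candidate 2: 450^2 = 202500 ≡ 283; 450^4 ≡ 283^2 = 80089 ≡ 194; 450^8 ≡ 194^2 = 37636 ≡ 168; 13 = 8 + 4 + 1, so 450^13 ≡ 168·194·450 ≡ 433 (mod 551)
  → matches h = 433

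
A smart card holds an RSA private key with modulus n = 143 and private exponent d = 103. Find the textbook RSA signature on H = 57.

H^103 mod 143 = 8

8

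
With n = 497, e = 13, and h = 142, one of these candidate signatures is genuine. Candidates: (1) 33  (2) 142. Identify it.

Candidate 1: 33^2 = 1089 ≡ 95; 33^4 ≡ 95^2 = 9025 ≡ 79; 33^8 ≡ 79^2 = 6241 ≡ 277; 13 = 8 + 4 + 1, so 33^13 ≡ 277·79·33 ≡ 495 (mod 497)
Candidate 2: 142^2 = 20164 ≡ 284; 142^4 ≡ 284^2 = 80656 ≡ 142; 142^8 ≡ 142^2 = 20164 ≡ 284; 13 = 8 + 4 + 1, so 142^13 ≡ 284·142·142 ≡ 142 (mod 497)
  → matches h = 142

2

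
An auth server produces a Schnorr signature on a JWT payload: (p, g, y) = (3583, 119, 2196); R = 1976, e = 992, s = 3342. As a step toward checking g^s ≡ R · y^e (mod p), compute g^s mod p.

119^3342 mod 3583 = 2888

2888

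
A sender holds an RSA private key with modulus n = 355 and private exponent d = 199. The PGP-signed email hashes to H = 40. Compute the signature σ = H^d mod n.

H^2 ≡ 40^2 = 1600 ≡ 180
H^4 ≡ 180^2 = 32400 ≡ 95
H^8 ≡ 95^2 = 9025 ≡ 150
H^16 ≡ 150^2 = 22500 ≡ 135
H^32 ≡ 135^2 = 18225 ≡ 120
H^64 ≡ 120^2 = 14400 ≡ 200
H^128 ≡ 200^2 = 40000 ≡ 240
199 = 128 + 64 + 4 + 2 + 1, so H^199 ≡ 240·200·95·180·40 ≡ 15 (mod 355)

15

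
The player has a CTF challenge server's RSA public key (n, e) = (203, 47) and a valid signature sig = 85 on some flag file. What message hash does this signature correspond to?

148

sig^2 ≡ 85^2 = 7225 ≡ 120
sig^4 ≡ 120^2 = 14400 ≡ 190
sig^8 ≡ 190^2 = 36100 ≡ 169
sig^16 ≡ 169^2 = 28561 ≡ 141
sig^32 ≡ 141^2 = 19881 ≡ 190
47 = 32 + 8 + 4 + 2 + 1, so sig^47 ≡ 190·169·190·120·85 ≡ 148 (mod 203)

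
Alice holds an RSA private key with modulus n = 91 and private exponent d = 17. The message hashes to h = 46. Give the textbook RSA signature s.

37

h^2 ≡ 46^2 = 2116 ≡ 23
h^4 ≡ 23^2 = 529 ≡ 74
h^8 ≡ 74^2 = 5476 ≡ 16
h^16 ≡ 16^2 = 256 ≡ 74
17 = 16 + 1, so h^17 ≡ 74·46 ≡ 37 (mod 91)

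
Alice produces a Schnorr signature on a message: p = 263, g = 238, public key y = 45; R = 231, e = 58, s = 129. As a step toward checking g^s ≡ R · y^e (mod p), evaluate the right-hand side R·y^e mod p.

45^2 = 2025 ≡ 184
45^4 ≡ 184^2 = 33856 ≡ 192
45^8 ≡ 192^2 = 36864 ≡ 44
45^16 ≡ 44^2 = 1936 ≡ 95
45^32 ≡ 95^2 = 9025 ≡ 83
58 = 32 + 16 + 8 + 2, so 45^58 ≡ 83·95·44·184 ≡ 22 (mod 263)
R · y^e ≡ 231·22 = 5082 ≡ 85 (mod 263)

85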